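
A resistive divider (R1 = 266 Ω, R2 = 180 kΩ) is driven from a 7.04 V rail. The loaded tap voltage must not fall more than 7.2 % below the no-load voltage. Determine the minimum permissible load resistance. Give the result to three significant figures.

Output resistance R_th = R1‖R2 = (266 × 180000)/180300 = 265.6 Ω.
The fractional drop is R_th/(R_th + R_L); requiring this ≤ 0.0720 gives R_L ≥ R_th(1/0.0720 − 1) = 265.6 × 12.89 = 3.42 kΩ.

R_L(min) ≈ 3.42 kΩ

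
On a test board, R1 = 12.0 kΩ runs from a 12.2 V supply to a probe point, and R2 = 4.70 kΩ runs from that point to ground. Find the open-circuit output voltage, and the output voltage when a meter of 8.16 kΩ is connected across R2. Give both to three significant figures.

Unloaded: 3.43 V; loaded: 2.43 V

Open-circuit: V = 12.2 × 4.70/(12.0 + 4.70) = 3.43 V.
With the load, R2 becomes R2‖R_L = 2.982 kΩ, so V = 12.2 × 2.982/14.98 = 2.43 V.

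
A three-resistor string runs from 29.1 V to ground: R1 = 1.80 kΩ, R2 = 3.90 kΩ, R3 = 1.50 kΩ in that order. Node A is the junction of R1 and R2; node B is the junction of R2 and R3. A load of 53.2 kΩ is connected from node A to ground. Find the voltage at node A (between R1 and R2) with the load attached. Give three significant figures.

Below node A the series string R2+R3 = 5.400 kΩ sits in parallel with the 53.2 kΩ load: 4.902 kΩ.
V_A = 29.1 × 4.902/(1.80 + 4.902) = 21.3 V.

V ≈ 21.3 V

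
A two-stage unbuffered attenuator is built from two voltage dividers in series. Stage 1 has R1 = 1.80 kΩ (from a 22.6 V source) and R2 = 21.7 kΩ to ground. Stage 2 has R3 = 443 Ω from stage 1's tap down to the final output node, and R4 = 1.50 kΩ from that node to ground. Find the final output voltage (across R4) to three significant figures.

V_out ≈ 8.68 V

Stage 2 presents R3+R4 = 1943 Ω as a load on stage 1's tap.
Stage 1's lower leg becomes R2‖(R3+R4) = 1783 Ω, so V_mid = 22.6 × 1783/3583 = 11.25 V.
Stage 2 is itself unloaded: V_out = V_mid × R4/(R3+R4) = 11.25 × 1500/1943 = 8.68 V.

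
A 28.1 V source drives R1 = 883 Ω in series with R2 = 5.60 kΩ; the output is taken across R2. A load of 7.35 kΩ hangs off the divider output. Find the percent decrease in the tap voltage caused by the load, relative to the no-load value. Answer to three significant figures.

Unloaded V = 28.1 × 5600/6483 = 24.273 V.
Loaded: R2‖R_L = 3178 Ω, giving V = 28.1 × 3178/4061 = 21.991 V.
Drop = (24.273 − 21.991) / 24.273 = 9.40 %.

9.40 %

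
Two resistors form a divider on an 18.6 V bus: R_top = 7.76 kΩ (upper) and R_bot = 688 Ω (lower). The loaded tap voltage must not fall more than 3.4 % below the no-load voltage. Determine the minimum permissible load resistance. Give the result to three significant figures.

Output resistance R_th = R_top‖R_bot = (7760 × 688)/8448 = 632.0 Ω.
The fractional drop is R_th/(R_th + R_L); requiring this ≤ 0.0340 gives R_L ≥ R_th(1/0.0340 − 1) = 632.0 × 28.41 = 18.0 kΩ.

R_L(min) ≈ 18.0 kΩ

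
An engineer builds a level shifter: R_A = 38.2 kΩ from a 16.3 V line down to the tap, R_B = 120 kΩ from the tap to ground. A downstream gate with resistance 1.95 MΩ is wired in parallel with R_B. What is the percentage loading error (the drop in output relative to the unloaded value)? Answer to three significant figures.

The divider's output (Thévenin) resistance is R_A‖R_B = 28.98 kΩ.
Fractional drop under load = R_th/(R_th + R_L) = 28.98 / (28.98 + 1950) = 0.01464.
So the output falls by 1.46 %.

1.46 %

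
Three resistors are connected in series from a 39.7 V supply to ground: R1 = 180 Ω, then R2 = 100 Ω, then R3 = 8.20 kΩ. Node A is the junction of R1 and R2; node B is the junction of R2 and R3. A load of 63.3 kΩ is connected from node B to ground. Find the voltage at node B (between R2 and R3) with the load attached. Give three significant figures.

V ≈ 38.2 V

At node B, R3 is in parallel with the load: R3‖R_L = 7260 Ω.
Below node A the resistance is R2 + (R3‖R_L) = 7360 Ω, so V_A = 39.7 × 7360/7540 = 38.75 V.
Then V_B = V_A × (R3‖R_L)/(R2 + R3‖R_L) = 38.75 × 7260/7360 = 38.2 V.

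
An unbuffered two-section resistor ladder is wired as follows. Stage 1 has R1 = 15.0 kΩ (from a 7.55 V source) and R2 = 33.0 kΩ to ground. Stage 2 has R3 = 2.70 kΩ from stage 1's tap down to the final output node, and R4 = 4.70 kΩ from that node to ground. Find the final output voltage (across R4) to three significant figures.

V_out ≈ 1.38 V

Stage 2 presents R3+R4 = 7.400 kΩ as a load on stage 1's tap.
Stage 1's lower leg becomes R2‖(R3+R4) = 6.045 kΩ, so V_mid = 7.55 × 6.045/21.04 = 2.169 V.
Stage 2 is itself unloaded: V_out = V_mid × R4/(R3+R4) = 2.169 × 4.70/7.400 = 1.38 V.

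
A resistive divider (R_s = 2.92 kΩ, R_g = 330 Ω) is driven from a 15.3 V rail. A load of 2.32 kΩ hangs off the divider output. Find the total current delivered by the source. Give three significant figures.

I ≈ 4.77 mA

R_g‖R_L = 288.9 Ω, so the source sees R_s + R_g‖R_L = 3209 Ω.
I = 15.3 V / 3209 Ω = 4.77 mA.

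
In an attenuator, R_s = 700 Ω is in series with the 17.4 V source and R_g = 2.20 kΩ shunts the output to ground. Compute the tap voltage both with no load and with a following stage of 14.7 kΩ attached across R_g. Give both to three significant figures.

Open-circuit: V = 17.4 × 2200/(700 + 2200) = 13.2 V.
With the load, R_g becomes R_g‖R_L = 1914 Ω, so V = 17.4 × 1914/2614 = 12.7 V.

Unloaded: 13.2 V; loaded: 12.7 V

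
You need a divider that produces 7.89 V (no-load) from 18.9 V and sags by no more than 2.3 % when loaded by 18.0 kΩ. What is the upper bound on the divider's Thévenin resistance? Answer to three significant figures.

R_th ≤ 424 Ω

Loading drop = R_th/(R_th + R_L) ≤ 0.0230, so R_th ≤ R_L · ε/(1−ε) = 18.0 kΩ × 0.0230/0.9770 = 424 Ω.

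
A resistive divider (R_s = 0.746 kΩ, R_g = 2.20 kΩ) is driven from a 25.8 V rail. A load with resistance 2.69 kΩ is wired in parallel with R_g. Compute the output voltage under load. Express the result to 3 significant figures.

V_out ≈ 16.0 V

The load sits in parallel with R_g: R_g‖R_L = (2200 × 2690) / (2200 + 2690) = 1210 Ω.
V_out = 25.8 × 1210 / (746 + 1210) = 25.8 × 1210/1956 = 16.0 V.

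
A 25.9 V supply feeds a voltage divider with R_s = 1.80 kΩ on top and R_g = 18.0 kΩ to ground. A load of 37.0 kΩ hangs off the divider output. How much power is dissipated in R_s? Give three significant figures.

Total resistance from the source is R_s + (R_g‖R_L) = 13.91 kΩ, so I = 25.9/13.91 kΩ = 1.862 mA.
P = I²·R_s = (1.862 mA)² × 1.80 kΩ = 6.24 mW.

P ≈ 6.24 mW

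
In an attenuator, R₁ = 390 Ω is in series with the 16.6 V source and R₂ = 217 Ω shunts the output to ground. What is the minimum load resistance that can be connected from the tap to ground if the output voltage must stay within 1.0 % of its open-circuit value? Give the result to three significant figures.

Output resistance R_th = R₁‖R₂ = (390 × 217)/607.0 = 139.4 Ω.
The fractional drop is R_th/(R_th + R_L); requiring this ≤ 0.0100 gives R_L ≥ R_th(1/0.0100 − 1) = 139.4 × 99.00 = 13.8 kΩ.

R_L(min) ≈ 13.8 kΩ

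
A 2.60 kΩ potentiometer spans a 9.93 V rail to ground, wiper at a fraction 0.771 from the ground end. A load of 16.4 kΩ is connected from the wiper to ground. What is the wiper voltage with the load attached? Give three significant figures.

V ≈ 7.45 V

The wiper splits the pot into (1−α)R = 595.4 Ω above and αR = 2005 Ω below.
Lower section ‖ load = 1786 Ω.
V_wiper = 9.93 × 1786/(595.4 + 1786) = 7.45 V.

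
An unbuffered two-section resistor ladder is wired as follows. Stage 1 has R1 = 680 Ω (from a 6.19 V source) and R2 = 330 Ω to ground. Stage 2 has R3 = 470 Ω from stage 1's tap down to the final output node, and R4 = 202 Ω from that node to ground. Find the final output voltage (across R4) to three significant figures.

Stage 2 presents R3+R4 = 672.0 Ω as a load on stage 1's tap.
Stage 1's lower leg becomes R2‖(R3+R4) = 221.3 Ω, so V_mid = 6.19 × 221.3/901.3 = 1.520 V.
Stage 2 is itself unloaded: V_out = V_mid × R4/(R3+R4) = 1.520 × 202/672.0 = 0.457 V.

V_out ≈ 0.457 V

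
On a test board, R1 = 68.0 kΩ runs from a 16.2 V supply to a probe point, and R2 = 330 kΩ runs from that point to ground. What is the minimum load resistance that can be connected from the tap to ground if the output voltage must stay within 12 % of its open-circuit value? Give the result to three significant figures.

Output resistance R_th = R1‖R2 = (68.0 × 330)/398.0 = 56.38 kΩ.
The fractional drop is R_th/(R_th + R_L); requiring this ≤ 0.120 gives R_L ≥ R_th(1/0.120 − 1) = 56.38 × 7.333 = 413 kΩ.

R_L(min) ≈ 413 kΩ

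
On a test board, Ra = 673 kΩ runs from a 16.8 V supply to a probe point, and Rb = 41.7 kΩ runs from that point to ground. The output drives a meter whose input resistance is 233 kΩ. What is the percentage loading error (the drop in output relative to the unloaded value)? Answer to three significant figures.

14.4 %

The divider's output (Thévenin) resistance is Ra‖Rb = 39.27 kΩ.
Fractional drop under load = R_th/(R_th + R_L) = 39.27 / (39.27 + 233) = 0.1442.
So the output falls by 14.4 %.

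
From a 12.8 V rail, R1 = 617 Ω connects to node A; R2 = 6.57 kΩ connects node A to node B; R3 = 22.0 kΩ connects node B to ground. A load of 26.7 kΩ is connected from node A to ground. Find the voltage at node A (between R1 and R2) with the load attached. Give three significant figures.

V ≈ 12.3 V

Below node A the series string R2+R3 = 28570 Ω sits in parallel with the 26700 Ω load: 13800 Ω.
V_A = 12.8 × 13800/(617 + 13800) = 12.3 V.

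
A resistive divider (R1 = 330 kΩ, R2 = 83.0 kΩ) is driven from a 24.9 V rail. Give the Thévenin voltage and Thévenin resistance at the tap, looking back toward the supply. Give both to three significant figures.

V_th is the open-circuit tap voltage: 24.9 × 83.0/(330 + 83.0) = 5.00 V.
With the supply zeroed, R1 and R2 appear in parallel from the tap: R_th = R1‖R2 = (330 × 83.0)/413.0 = 66.3 kΩ.

V_th = 5.00 V, R_th = 66.3 kΩ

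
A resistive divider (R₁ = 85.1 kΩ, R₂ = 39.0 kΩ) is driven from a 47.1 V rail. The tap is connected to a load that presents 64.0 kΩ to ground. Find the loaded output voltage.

The load sits in parallel with R₂: R₂‖R_L = (39.0 × 64.0) / (39.0 + 64.0) = 24.23 kΩ.
V_out = 47.1 × 24.23 / (85.1 + 24.23) = 47.1 × 24.23/109.3 = 10.4 V.

V_out ≈ 10.4 V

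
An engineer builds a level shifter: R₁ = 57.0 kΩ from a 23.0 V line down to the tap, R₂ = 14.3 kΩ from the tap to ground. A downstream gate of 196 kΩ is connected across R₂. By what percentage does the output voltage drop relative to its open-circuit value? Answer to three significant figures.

5.51 %

The divider's output (Thévenin) resistance is R₁‖R₂ = 11.43 kΩ.
Fractional drop under load = R_th/(R_th + R_L) = 11.43 / (11.43 + 196) = 0.05511.
So the output falls by 5.51 %.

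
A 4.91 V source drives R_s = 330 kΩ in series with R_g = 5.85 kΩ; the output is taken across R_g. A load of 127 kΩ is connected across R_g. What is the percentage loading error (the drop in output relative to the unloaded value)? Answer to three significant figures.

4.33 %

The divider's output (Thévenin) resistance is R_s‖R_g = 5.748 kΩ.
Fractional drop under load = R_th/(R_th + R_L) = 5.748 / (5.748 + 127) = 0.04330.
So the output falls by 4.33 %.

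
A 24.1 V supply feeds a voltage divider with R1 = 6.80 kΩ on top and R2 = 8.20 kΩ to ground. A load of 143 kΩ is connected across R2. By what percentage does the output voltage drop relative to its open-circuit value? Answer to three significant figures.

2.53 %

The divider's output (Thévenin) resistance is R1‖R2 = 3.717 kΩ.
Fractional drop under load = R_th/(R_th + R_L) = 3.717 / (3.717 + 143) = 0.02534.
So the output falls by 2.53 %.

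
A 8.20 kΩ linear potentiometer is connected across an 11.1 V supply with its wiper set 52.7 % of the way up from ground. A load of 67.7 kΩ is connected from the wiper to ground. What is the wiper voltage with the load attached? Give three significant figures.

The wiper splits the pot into (1−α)R = 3.879 kΩ above and αR = 4.321 kΩ below.
Lower section ‖ load = 4.062 kΩ.
V_wiper = 11.1 × 4.062/(3.879 + 4.062) = 5.68 V.

V ≈ 5.68 V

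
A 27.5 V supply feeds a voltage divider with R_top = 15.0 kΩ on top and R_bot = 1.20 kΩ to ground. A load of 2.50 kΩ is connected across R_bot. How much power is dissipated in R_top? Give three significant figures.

Total resistance from the source is R_top + (R_bot‖R_L) = 15.81 kΩ, so I = 27.5/15.81 kΩ = 1.739 mA.
P = I²·R_top = (1.739 mA)² × 15.0 kΩ = 45.4 mW.

P ≈ 45.4 mW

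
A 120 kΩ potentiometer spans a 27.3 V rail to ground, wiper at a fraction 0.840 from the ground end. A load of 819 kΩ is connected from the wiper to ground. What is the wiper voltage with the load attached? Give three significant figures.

The wiper splits the pot into (1−α)R = 19.20 kΩ above and αR = 100.8 kΩ below.
Lower section ‖ load = 89.75 kΩ.
V_wiper = 27.3 × 89.75/(19.20 + 89.75) = 22.5 V.

V ≈ 22.5 V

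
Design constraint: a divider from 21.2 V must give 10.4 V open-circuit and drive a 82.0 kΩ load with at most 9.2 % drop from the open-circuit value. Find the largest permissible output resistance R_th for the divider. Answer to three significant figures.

R_th ≤ 8.31 kΩ

Loading drop = R_th/(R_th + R_L) ≤ 0.0920, so R_th ≤ R_L · ε/(1−ε) = 82.0 kΩ × 0.0920/0.9080 = 8.31 kΩ.
(Any R1, R2 with R2/(R1+R2) = 0.491 and R1‖R2 ≤ 8.31 kΩ will meet the spec.)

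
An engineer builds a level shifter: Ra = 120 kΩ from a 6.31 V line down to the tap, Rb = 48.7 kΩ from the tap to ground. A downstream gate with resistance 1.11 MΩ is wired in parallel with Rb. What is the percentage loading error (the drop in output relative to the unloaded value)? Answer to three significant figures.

3.03 %

The divider's output (Thévenin) resistance is Ra‖Rb = 34.64 kΩ.
Fractional drop under load = R_th/(R_th + R_L) = 34.64 / (34.64 + 1110) = 0.03026.
So the output falls by 3.03 %.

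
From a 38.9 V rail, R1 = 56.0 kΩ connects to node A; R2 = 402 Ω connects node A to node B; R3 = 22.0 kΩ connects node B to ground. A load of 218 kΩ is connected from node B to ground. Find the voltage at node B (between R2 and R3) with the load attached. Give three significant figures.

At node B, R3 is in parallel with the load: R3‖R_L = 19980 Ω.
Below node A the resistance is R2 + (R3‖R_L) = 20390 Ω, so V_A = 38.9 × 20390/76390 = 10.38 V.
Then V_B = V_A × (R3‖R_L)/(R2 + R3‖R_L) = 10.38 × 19980/20390 = 10.2 V.

V ≈ 10.2 V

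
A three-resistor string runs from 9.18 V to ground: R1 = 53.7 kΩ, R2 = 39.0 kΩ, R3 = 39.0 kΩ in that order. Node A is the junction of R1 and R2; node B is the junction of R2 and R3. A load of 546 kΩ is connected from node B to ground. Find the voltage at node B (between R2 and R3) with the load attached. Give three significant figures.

At node B, R3 is in parallel with the load: R3‖R_L = 36.40 kΩ.
Below node A the resistance is R2 + (R3‖R_L) = 75.40 kΩ, so V_A = 9.18 × 75.40/129.1 = 5.362 V.
Then V_B = V_A × (R3‖R_L)/(R2 + R3‖R_L) = 5.362 × 36.40/75.40 = 2.59 V.

V ≈ 2.59 V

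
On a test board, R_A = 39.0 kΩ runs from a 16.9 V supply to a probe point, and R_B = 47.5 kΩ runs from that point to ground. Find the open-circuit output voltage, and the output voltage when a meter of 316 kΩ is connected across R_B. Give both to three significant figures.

Unloaded: 9.28 V; loaded: 8.69 V

Open-circuit: V = 16.9 × 47.5/(39.0 + 47.5) = 9.28 V.
With the load, R_B becomes R_B‖R_L = 41.29 kΩ, so V = 16.9 × 41.29/80.29 = 8.69 V.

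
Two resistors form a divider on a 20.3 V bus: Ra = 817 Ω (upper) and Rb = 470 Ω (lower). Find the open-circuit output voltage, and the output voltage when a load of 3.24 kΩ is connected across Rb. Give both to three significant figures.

Unloaded: 7.41 V; loaded: 6.79 V

Open-circuit: V = 20.3 × 470/(817 + 470) = 7.41 V.
With the load, Rb becomes Rb‖R_L = 410.5 Ω, so V = 20.3 × 410.5/1227 = 6.79 V.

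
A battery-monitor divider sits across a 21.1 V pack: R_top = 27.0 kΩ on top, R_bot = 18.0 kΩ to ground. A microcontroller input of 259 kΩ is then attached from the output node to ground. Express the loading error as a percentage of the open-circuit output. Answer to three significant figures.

The divider's output (Thévenin) resistance is R_top‖R_bot = 10.80 kΩ.
Fractional drop under load = R_th/(R_th + R_L) = 10.80 / (10.80 + 259) = 0.04003.
So the output falls by 4.00 %.

4.00 %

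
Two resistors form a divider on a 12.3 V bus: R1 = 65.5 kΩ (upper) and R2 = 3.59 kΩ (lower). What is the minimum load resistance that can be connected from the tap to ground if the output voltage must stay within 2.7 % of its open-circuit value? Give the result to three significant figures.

R_L(min) ≈ 123 kΩ

Output resistance R_th = R1‖R2 = (65.5 × 3.59)/69.09 = 3.403 kΩ.
The fractional drop is R_th/(R_th + R_L); requiring this ≤ 0.0270 gives R_L ≥ R_th(1/0.0270 − 1) = 3.403 × 36.04 = 123 kΩ.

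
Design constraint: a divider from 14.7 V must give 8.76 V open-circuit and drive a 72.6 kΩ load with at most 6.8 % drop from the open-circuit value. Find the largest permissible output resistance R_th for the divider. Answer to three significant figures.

R_th ≤ 5.30 kΩ

Loading drop = R_th/(R_th + R_L) ≤ 0.0680, so R_th ≤ R_L · ε/(1−ε) = 72.6 kΩ × 0.0680/0.9320 = 5.30 kΩ.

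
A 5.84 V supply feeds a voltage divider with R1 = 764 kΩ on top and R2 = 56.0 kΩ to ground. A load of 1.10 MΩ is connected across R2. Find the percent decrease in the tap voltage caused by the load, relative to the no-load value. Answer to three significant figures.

4.53 %

The divider's output (Thévenin) resistance is R1‖R2 = 52.18 kΩ.
Fractional drop under load = R_th/(R_th + R_L) = 52.18 / (52.18 + 1100) = 0.04528.
So the output falls by 4.53 %.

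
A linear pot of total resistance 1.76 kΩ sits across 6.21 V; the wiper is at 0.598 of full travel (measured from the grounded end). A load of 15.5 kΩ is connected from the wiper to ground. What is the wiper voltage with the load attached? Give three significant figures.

V ≈ 3.61 V

The wiper splits the pot into (1−α)R = 707.5 Ω above and αR = 1052 Ω below.
Lower section ‖ load = 985.6 Ω.
V_wiper = 6.21 × 985.6/(707.5 + 985.6) = 3.61 V.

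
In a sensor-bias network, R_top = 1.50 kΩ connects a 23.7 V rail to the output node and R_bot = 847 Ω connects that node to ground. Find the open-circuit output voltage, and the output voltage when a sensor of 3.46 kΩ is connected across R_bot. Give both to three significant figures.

Unloaded: 8.55 V; loaded: 7.40 V

Open-circuit: V = 23.7 × 847/(1500 + 847) = 8.55 V.
With the load, R_bot becomes R_bot‖R_L = 680.4 Ω, so V = 23.7 × 680.4/2180 = 7.40 V.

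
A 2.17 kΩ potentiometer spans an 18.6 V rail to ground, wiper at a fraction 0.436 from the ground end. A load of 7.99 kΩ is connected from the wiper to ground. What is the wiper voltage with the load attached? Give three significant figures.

The wiper splits the pot into (1−α)R = 1224 Ω above and αR = 946.1 Ω below.
Lower section ‖ load = 845.9 Ω.
V_wiper = 18.6 × 845.9/(1224 + 845.9) = 7.60 V.

V ≈ 7.60 V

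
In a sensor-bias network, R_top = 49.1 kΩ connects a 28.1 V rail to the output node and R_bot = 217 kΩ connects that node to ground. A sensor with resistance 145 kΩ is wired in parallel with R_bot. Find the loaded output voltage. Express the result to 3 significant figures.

The load sits in parallel with R_bot: R_bot‖R_L = (217 × 145) / (217 + 145) = 86.92 kΩ.
V_out = 28.1 × 86.92 / (49.1 + 86.92) = 28.1 × 86.92/136.0 = 18.0 V.

V_out ≈ 18.0 V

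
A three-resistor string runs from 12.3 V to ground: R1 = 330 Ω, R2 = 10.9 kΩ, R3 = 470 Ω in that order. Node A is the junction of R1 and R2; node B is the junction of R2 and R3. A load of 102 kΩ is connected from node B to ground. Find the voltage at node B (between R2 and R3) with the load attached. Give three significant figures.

V ≈ 0.492 V

At node B, R3 is in parallel with the load: R3‖R_L = 467.8 Ω.
Below node A the resistance is R2 + (R3‖R_L) = 11370 Ω, so V_A = 12.3 × 11370/11700 = 11.95 V.
Then V_B = V_A × (R3‖R_L)/(R2 + R3‖R_L) = 11.95 × 467.8/11370 = 0.492 V.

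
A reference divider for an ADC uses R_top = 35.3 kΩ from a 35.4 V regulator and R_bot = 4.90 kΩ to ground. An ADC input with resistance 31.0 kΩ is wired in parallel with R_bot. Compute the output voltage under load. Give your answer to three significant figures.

V_out ≈ 3.79 V

The load sits in parallel with R_bot: R_bot‖R_L = (4.90 × 31.0) / (4.90 + 31.0) = 4.231 kΩ.
V_out = 35.4 × 4.231 / (35.3 + 4.231) = 35.4 × 4.231/39.53 = 3.79 V.
(Unloaded it would have been 4.31 V.)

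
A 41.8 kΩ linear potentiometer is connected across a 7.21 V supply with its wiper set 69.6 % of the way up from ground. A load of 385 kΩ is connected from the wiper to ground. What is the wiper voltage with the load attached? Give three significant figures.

V ≈ 4.91 V

The wiper splits the pot into (1−α)R = 12.71 kΩ above and αR = 29.09 kΩ below.
Lower section ‖ load = 27.05 kΩ.
V_wiper = 7.21 × 27.05/(12.71 + 27.05) = 4.91 V.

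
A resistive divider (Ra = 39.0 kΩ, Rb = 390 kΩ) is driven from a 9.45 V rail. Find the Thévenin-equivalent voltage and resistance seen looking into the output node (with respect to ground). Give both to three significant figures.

V_th is the open-circuit tap voltage: 9.45 × 390/(39.0 + 390) = 8.59 V.
With the supply zeroed, Ra and Rb appear in parallel from the tap: R_th = Ra‖Rb = (39.0 × 390)/429.0 = 35.5 kΩ.

V_th = 8.59 V, R_th = 35.5 kΩ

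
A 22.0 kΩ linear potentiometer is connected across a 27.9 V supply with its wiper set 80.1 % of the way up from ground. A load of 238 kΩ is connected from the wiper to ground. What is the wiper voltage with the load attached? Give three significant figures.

The wiper splits the pot into (1−α)R = 4.378 kΩ above and αR = 17.62 kΩ below.
Lower section ‖ load = 16.41 kΩ.
V_wiper = 27.9 × 16.41/(4.378 + 16.41) = 22.0 V.

V ≈ 22.0 V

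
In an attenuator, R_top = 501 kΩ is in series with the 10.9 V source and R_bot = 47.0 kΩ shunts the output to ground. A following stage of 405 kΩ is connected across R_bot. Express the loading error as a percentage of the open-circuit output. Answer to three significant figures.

Unloaded V = 10.9 × 47.0/548.0 = 0.93485 V.
Loaded: R_bot‖R_L = 42.11 kΩ, giving V = 10.9 × 42.11/543.1 = 0.84518 V.
Drop = (0.93485 − 0.84518) / 0.93485 = 9.59 %.

9.59 %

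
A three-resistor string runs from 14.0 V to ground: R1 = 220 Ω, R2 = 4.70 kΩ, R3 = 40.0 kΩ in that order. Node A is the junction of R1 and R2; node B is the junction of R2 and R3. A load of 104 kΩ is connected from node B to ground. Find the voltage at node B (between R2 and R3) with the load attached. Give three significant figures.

At node B, R3 is in parallel with the load: R3‖R_L = 28890 Ω.
Below node A the resistance is R2 + (R3‖R_L) = 33590 Ω, so V_A = 14.0 × 33590/33810 = 13.91 V.
Then V_B = V_A × (R3‖R_L)/(R2 + R3‖R_L) = 13.91 × 28890/33590 = 12.0 V.

V ≈ 12.0 V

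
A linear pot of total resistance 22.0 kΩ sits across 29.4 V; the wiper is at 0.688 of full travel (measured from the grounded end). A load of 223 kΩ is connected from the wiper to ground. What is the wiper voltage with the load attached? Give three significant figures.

The wiper splits the pot into (1−α)R = 6.864 kΩ above and αR = 15.14 kΩ below.
Lower section ‖ load = 14.17 kΩ.
V_wiper = 29.4 × 14.17/(6.864 + 14.17) = 19.8 V.

V ≈ 19.8 V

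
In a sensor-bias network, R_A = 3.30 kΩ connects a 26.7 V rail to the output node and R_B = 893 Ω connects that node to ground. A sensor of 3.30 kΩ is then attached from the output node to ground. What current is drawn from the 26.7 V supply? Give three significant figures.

I ≈ 6.67 mA

R_B‖R_L = 702.8 Ω, so the source sees R_A + R_B‖R_L = 4003 Ω.
I = 26.7 V / 4003 Ω = 6.67 mA.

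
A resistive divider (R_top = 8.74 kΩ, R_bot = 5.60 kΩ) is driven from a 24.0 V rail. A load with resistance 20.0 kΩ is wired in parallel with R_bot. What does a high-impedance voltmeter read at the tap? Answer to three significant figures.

V_out ≈ 8.01 V

The load sits in parallel with R_bot: R_bot‖R_L = (5.60 × 20.0) / (5.60 + 20.0) = 4.375 kΩ.
V_out = 24.0 × 4.375 / (8.74 + 4.375) = 24.0 × 4.375/13.12 = 8.01 V.
(Unloaded it would have been 9.37 V.)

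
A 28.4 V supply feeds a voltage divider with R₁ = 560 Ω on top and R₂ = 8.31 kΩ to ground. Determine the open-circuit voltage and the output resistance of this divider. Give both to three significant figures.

V_th is the open-circuit tap voltage: 28.4 × 8310/(560 + 8310) = 26.6 V.
With the supply zeroed, R₁ and R₂ appear in parallel from the tap: R_th = R₁‖R₂ = (560 × 8310)/8870 = 525 Ω.

V_th = 26.6 V, R_th = 525 Ω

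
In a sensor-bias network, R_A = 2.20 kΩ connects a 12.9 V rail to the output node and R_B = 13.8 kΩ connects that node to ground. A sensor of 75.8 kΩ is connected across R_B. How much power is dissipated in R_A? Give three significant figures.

P ≈ 1.90 mW

Total resistance from the source is R_A + (R_B‖R_L) = 13.87 kΩ, so I = 12.9/13.87 kΩ = 0.9298 mA.
P = I²·R_A = (0.9298 mA)² × 2.20 kΩ = 1.90 mW.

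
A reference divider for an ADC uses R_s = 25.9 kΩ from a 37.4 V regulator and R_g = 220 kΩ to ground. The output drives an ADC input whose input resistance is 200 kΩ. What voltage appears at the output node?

V_out ≈ 30.0 V

The load sits in parallel with R_g: R_g‖R_L = (220 × 200) / (220 + 200) = 104.8 kΩ.
V_out = 37.4 × 104.8 / (25.9 + 104.8) = 37.4 × 104.8/130.7 = 30.0 V.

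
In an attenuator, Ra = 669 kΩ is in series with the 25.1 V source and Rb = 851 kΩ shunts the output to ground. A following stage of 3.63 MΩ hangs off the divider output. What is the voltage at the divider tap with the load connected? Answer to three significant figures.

The load sits in parallel with Rb: Rb‖R_L = (851 × 3630) / (851 + 3630) = 689.4 kΩ.
V_out = 25.1 × 689.4 / (669 + 689.4) = 25.1 × 689.4/1358 = 12.7 V.

V_out ≈ 12.7 V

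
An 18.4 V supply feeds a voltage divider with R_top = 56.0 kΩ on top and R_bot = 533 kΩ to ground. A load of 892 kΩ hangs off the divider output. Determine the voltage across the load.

The load sits in parallel with R_bot: R_bot‖R_L = (533 × 892) / (533 + 892) = 333.6 kΩ.
V_out = 18.4 × 333.6 / (56.0 + 333.6) = 18.4 × 333.6/389.6 = 15.8 V.

V_out ≈ 15.8 V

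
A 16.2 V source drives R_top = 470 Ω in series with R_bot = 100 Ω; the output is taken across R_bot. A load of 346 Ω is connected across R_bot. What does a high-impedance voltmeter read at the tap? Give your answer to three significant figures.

V_out ≈ 2.30 V

The load sits in parallel with R_bot: R_bot‖R_L = (100 × 346) / (100 + 346) = 77.58 Ω.
V_out = 16.2 × 77.58 / (470 + 77.58) = 16.2 × 77.58/547.6 = 2.30 V.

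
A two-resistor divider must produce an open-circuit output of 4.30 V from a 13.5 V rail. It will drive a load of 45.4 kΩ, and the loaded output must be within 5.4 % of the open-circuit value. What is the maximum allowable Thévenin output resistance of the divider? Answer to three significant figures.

Loading drop = R_th/(R_th + R_L) ≤ 0.0540, so R_th ≤ R_L · ε/(1−ε) = 45.4 kΩ × 0.0540/0.9460 = 2.59 kΩ.

R_th ≤ 2.59 kΩ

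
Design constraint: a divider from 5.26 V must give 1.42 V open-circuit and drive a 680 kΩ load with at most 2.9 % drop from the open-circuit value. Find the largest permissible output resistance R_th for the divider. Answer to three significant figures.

Loading drop = R_th/(R_th + R_L) ≤ 0.0290, so R_th ≤ R_L · ε/(1−ε) = 680 kΩ × 0.0290/0.9710 = 20.3 kΩ.
(Any R1, R2 with R2/(R1+R2) = 0.270 and R1‖R2 ≤ 20.3 kΩ will meet the spec.)

R_th ≤ 20.3 kΩ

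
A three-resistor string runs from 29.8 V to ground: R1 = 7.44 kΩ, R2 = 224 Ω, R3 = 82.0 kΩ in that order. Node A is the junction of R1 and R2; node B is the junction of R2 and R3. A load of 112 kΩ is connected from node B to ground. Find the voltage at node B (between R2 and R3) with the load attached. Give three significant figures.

V ≈ 25.6 V

At node B, R3 is in parallel with the load: R3‖R_L = 47340 Ω.
Below node A the resistance is R2 + (R3‖R_L) = 47560 Ω, so V_A = 29.8 × 47560/55000 = 25.77 V.
Then V_B = V_A × (R3‖R_L)/(R2 + R3‖R_L) = 25.77 × 47340/47560 = 25.6 V.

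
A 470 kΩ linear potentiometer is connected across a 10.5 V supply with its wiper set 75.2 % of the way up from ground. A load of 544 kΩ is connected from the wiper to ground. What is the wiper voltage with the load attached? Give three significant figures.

V ≈ 6.80 V

The wiper splits the pot into (1−α)R = 116.6 kΩ above and αR = 353.4 kΩ below.
Lower section ‖ load = 214.2 kΩ.
V_wiper = 10.5 × 214.2/(116.6 + 214.2) = 6.80 V.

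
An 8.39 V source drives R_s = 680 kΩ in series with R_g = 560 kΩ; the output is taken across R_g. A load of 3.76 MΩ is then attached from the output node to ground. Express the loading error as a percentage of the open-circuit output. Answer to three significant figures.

7.55 %

The divider's output (Thévenin) resistance is R_s‖R_g = 307.1 kΩ.
Fractional drop under load = R_th/(R_th + R_L) = 307.1 / (307.1 + 3760) = 0.07551.
So the output falls by 7.55 %.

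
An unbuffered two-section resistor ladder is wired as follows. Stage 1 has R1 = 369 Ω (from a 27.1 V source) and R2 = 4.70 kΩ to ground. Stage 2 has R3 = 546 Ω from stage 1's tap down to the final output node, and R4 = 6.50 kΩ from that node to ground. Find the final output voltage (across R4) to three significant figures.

V_out ≈ 22.1 V

Stage 2 presents R3+R4 = 7046 Ω as a load on stage 1's tap.
Stage 1's lower leg becomes R2‖(R3+R4) = 2819 Ω, so V_mid = 27.1 × 2819/3188 = 23.96 V.
Stage 2 is itself unloaded: V_out = V_mid × R4/(R3+R4) = 23.96 × 6500/7046 = 22.1 V.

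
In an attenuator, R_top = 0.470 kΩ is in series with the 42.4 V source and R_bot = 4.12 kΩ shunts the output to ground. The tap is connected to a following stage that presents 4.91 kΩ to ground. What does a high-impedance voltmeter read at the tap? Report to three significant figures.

The load sits in parallel with R_bot: R_bot‖R_L = (4120 × 4910) / (4120 + 4910) = 2240 Ω.
V_out = 42.4 × 2240 / (470 + 2240) = 42.4 × 2240/2710 = 35.0 V.

V_out ≈ 35.0 V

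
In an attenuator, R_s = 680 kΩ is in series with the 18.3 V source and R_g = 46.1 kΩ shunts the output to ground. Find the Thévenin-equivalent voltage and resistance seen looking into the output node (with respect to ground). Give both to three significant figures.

V_th is the open-circuit tap voltage: 18.3 × 46.1/(680 + 46.1) = 1.16 V.
With the supply zeroed, R_s and R_g appear in parallel from the tap: R_th = R_s‖R_g = (680 × 46.1)/726.1 = 43.2 kΩ.

V_th = 1.16 V, R_th = 43.2 kΩ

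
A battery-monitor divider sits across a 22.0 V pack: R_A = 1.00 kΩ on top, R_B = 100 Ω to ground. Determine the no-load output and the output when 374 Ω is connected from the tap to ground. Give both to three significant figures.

Unloaded: 2.00 V; loaded: 1.61 V

Open-circuit: V = 22.0 × 100/(1000 + 100) = 2.00 V.
With the load, R_B becomes R_B‖R_L = 78.90 Ω, so V = 22.0 × 78.90/1079 = 1.61 V.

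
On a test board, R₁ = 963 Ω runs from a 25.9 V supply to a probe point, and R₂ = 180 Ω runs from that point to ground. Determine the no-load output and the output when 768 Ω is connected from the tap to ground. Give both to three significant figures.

Open-circuit: V = 25.9 × 180/(963 + 180) = 4.08 V.
With the load, R₂ becomes R₂‖R_L = 145.8 Ω, so V = 25.9 × 145.8/1109 = 3.41 V.

Unloaded: 4.08 V; loaded: 3.41 V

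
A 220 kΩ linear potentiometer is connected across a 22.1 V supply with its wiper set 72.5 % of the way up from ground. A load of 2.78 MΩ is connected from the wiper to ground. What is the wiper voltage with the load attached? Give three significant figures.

The wiper splits the pot into (1−α)R = 60.50 kΩ above and αR = 159.5 kΩ below.
Lower section ‖ load = 150.8 kΩ.
V_wiper = 22.1 × 150.8/(60.50 + 150.8) = 15.8 V.

V ≈ 15.8 V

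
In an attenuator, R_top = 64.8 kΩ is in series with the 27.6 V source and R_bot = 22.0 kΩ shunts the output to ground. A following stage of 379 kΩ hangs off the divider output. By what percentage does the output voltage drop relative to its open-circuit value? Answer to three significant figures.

4.15 %

The divider's output (Thévenin) resistance is R_top‖R_bot = 16.42 kΩ.
Fractional drop under load = R_th/(R_th + R_L) = 16.42 / (16.42 + 379) = 0.04154.
So the output falls by 4.15 %.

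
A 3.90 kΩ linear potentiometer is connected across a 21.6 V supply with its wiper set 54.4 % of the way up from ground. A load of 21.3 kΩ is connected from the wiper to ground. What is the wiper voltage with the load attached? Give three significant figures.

V ≈ 11.2 V

The wiper splits the pot into (1−α)R = 1.778 kΩ above and αR = 2.122 kΩ below.
Lower section ‖ load = 1.929 kΩ.
V_wiper = 21.6 × 1.929/(1.778 + 1.929) = 11.2 V.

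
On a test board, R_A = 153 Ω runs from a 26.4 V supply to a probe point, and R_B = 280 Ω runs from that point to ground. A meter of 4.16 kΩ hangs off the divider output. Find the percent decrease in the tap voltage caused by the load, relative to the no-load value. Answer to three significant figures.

2.32 %

The divider's output (Thévenin) resistance is R_A‖R_B = 98.94 Ω.
Fractional drop under load = R_th/(R_th + R_L) = 98.94 / (98.94 + 4160) = 0.02323.
So the output falls by 2.32 %.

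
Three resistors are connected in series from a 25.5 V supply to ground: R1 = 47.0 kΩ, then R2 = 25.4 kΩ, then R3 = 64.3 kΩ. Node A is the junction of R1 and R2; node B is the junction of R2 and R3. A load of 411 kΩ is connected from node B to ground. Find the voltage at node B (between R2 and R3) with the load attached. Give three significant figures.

At node B, R3 is in parallel with the load: R3‖R_L = 55.60 kΩ.
Below node A the resistance is R2 + (R3‖R_L) = 81.00 kΩ, so V_A = 25.5 × 81.00/128.0 = 16.14 V.
Then V_B = V_A × (R3‖R_L)/(R2 + R3‖R_L) = 16.14 × 55.60/81.00 = 11.1 V.

V ≈ 11.1 V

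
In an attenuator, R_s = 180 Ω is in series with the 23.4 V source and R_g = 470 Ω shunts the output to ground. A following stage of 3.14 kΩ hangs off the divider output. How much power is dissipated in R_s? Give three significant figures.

Total resistance from the source is R_s + (R_g‖R_L) = 588.8 Ω, so I = 23.4/588.8 Ω = 39.74 mA.
P = I²·R_s = (39.74 mA)² × 180 Ω = 284 mW.

P ≈ 284 mW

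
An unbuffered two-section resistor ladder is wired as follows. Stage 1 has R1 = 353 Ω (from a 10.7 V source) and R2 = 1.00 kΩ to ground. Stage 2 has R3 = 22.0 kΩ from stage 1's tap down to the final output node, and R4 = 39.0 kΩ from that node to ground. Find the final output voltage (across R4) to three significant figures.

Stage 2 presents R3+R4 = 61000 Ω as a load on stage 1's tap.
Stage 1's lower leg becomes R2‖(R3+R4) = 983.9 Ω, so V_mid = 10.7 × 983.9/1337 = 7.875 V.
Stage 2 is itself unloaded: V_out = V_mid × R4/(R3+R4) = 7.875 × 39000/61000 = 5.03 V.

V_out ≈ 5.03 V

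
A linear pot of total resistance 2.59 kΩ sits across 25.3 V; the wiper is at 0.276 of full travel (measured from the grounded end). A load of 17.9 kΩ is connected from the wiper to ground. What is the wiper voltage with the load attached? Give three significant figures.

V ≈ 6.79 V

The wiper splits the pot into (1−α)R = 1875 Ω above and αR = 714.8 Ω below.
Lower section ‖ load = 687.4 Ω.
V_wiper = 25.3 × 687.4/(1875 + 687.4) = 6.79 V.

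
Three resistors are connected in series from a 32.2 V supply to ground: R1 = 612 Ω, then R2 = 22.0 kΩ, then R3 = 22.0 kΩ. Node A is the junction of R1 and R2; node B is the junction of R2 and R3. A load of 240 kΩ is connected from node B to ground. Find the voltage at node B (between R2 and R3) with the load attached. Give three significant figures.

V ≈ 15.2 V

At node B, R3 is in parallel with the load: R3‖R_L = 20150 Ω.
Below node A the resistance is R2 + (R3‖R_L) = 42150 Ω, so V_A = 32.2 × 42150/42760 = 31.74 V.
Then V_B = V_A × (R3‖R_L)/(R2 + R3‖R_L) = 31.74 × 20150/42150 = 15.2 V.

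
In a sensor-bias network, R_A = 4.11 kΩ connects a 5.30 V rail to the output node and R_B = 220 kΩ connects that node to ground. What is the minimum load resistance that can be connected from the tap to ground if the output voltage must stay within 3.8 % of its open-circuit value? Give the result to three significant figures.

R_L(min) ≈ 102 kΩ

Output resistance R_th = R_A‖R_B = (4.11 × 220)/224.1 = 4.035 kΩ.
The fractional drop is R_th/(R_th + R_L); requiring this ≤ 0.0380 gives R_L ≥ R_th(1/0.0380 − 1) = 4.035 × 25.32 = 102 kΩ.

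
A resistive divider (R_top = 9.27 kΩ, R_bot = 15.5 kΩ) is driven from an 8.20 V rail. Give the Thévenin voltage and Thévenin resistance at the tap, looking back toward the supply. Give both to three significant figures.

V_th is the open-circuit tap voltage: 8.20 × 15.5/(9.27 + 15.5) = 5.13 V.
With the supply zeroed, R_top and R_bot appear in parallel from the tap: R_th = R_top‖R_bot = (9.27 × 15.5)/24.77 = 5.80 kΩ.

V_th = 5.13 V, R_th = 5.80 kΩ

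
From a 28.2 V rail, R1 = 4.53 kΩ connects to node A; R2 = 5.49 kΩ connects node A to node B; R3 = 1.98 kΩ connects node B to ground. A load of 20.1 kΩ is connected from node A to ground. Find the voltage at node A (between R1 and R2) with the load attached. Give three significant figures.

V ≈ 15.4 V

Below node A the series string R2+R3 = 7.470 kΩ sits in parallel with the 20.1 kΩ load: 5.446 kΩ.
V_A = 28.2 × 5.446/(4.53 + 5.446) = 15.4 V.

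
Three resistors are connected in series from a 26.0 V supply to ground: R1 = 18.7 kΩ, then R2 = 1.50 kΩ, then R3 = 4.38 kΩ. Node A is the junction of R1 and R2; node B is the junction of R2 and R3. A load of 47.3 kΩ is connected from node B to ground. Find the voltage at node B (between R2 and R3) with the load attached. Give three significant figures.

At node B, R3 is in parallel with the load: R3‖R_L = 4.009 kΩ.
Below node A the resistance is R2 + (R3‖R_L) = 5.509 kΩ, so V_A = 26.0 × 5.509/24.21 = 5.916 V.
Then V_B = V_A × (R3‖R_L)/(R2 + R3‖R_L) = 5.916 × 4.009/5.509 = 4.31 V.

V ≈ 4.31 V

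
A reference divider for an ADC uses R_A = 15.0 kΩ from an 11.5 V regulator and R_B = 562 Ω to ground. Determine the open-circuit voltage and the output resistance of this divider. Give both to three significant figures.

V_th is the open-circuit tap voltage: 11.5 × 562/(15000 + 562) = 0.415 V.
With the supply zeroed, R_A and R_B appear in parallel from the tap: R_th = R_A‖R_B = (15000 × 562)/15560 = 542 Ω.

V_th = 0.415 V, R_th = 542 Ω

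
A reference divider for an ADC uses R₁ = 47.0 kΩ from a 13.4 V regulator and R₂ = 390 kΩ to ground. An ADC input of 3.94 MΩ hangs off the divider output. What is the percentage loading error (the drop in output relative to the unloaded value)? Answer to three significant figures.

1.05 %

The divider's output (Thévenin) resistance is R₁‖R₂ = 41.95 kΩ.
Fractional drop under load = R_th/(R_th + R_L) = 41.95 / (41.95 + 3940) = 0.01053.
So the output falls by 1.05 %.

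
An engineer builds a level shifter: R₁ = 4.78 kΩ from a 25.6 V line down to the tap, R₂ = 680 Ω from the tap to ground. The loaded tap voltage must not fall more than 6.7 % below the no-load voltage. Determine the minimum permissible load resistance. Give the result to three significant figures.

Output resistance R_th = R₁‖R₂ = (4780 × 680)/5460 = 595.3 Ω.
The fractional drop is R_th/(R_th + R_L); requiring this ≤ 0.0670 gives R_L ≥ R_th(1/0.0670 − 1) = 595.3 × 13.93 = 8.29 kΩ.

R_L(min) ≈ 8.29 kΩ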